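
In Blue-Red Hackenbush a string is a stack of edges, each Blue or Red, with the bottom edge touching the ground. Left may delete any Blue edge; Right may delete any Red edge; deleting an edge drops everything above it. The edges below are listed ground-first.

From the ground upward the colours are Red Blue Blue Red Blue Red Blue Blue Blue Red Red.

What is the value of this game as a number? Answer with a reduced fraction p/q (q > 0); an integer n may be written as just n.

-327/1024

value(R) = { (no moves) | 0 } = -1
value(RB) = { -1 | 0 } = -1/2
value(RBB) = { -1 -1/2 | 0 } = -1/4
value(RBBR) = { -1 -1/2 | -1/4 0 } = -3/8
value(RBBRB) = { -1 -1/2 -3/8 | -1/4 0 } = -5/16
value(RBBRBR) = { -1 -1/2 -3/8 | -5/16 -1/4 0 } = -11/32
value(RBBRBRB) = { -1 -1/2 -3/8 -11/32 | -5/16 -1/4 0 } = -21/64
value(RBBRBRBB) = { -1 -1/2 -3/8 -11/32 -21/64 | -5/16 -1/4 0 } = -41/128
value(RBBRBRBBB) = { -1 -1/2 -3/8 -11/32 -21/64 -41/128 | -5/16 -1/4 0 } = -81/256
value(RBBRBRBBBR) = { -1 -1/2 -3/8 -11/32 -21/64 -41/128 | -81/256 -5/16 -1/4 0 } = -163/512
value(RBBRBRBBBRR) = { -1 -1/2 -3/8 -11/32 -21/64 -41/128 | -163/512 -81/256 -5/16 -1/4 0 } = -327/1024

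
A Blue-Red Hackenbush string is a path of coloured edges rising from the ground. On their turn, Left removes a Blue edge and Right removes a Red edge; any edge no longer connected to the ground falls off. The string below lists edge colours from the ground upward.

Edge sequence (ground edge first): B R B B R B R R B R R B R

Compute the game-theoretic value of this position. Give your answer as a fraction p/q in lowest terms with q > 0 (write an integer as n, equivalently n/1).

3365/4096

Recurse on prefixes of the 13-edge string B R B B R B R R B R R B R:
v(B) = { 0 | · } — 1
v(BR) = { 0 | 1 } — 1/2
v(BRB) = { 0, 1/2 | 1 } — 3/4
v(BRBB) = { 0, 1/2, 3/4 | 1 } — 7/8
v(BRBBR) = { 0, 1/2, 3/4 | 7/8, 1 } — 13/16
v(BRBBRB) = { 0, 1/2, 3/4, 13/16 | 7/8, 1 } — 27/32
v(BRBBRBR) = { 0, 1/2, 3/4, 13/16 | 27/32, 7/8, 1 } — 53/64
v(BRBBRBRR) = { 0, 1/2, 3/4, 13/16 | 53/64, 27/32, 7/8, 1 } — 105/128
v(BRBBRBRRB) = { 0, 1/2, 3/4, 13/16, 105/128 | 53/64, 27/32, 7/8, 1 } — 211/256
v(BRBBRBRRBR) = { 0, 1/2, 3/4, 13/16, 105/128 | 211/256, 53/64, 27/32, 7/8, 1 } — 421/512
v(BRBBRBRRBRR) = { 0, 1/2, 3/4, 13/16, 105/128 | 421/512, 211/256, 53/64, 27/32, 7/8, 1 } — 841/1024
v(BRBBRBRRBRRB) = { 0, 1/2, 3/4, 13/16, 105/128, 841/1024 | 421/512, 211/256, 53/64, 27/32, 7/8, 1 } — 1683/2048
v(BRBBRBRRBRRBR) = { 0, 1/2, 3/4, 13/16, 105/128, 841/1024 | 1683/2048, 421/512, 211/256, 53/64, 27/32, 7/8, 1 } — 3365/4096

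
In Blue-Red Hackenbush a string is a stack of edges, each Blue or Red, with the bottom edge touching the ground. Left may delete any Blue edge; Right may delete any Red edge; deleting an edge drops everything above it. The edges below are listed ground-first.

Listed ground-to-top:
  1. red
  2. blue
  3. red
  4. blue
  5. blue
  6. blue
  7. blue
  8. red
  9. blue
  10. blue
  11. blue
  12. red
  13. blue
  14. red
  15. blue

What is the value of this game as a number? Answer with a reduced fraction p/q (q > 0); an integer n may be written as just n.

1 of 15 · r · max L −∞ · min R 0 -> -1
2 of 15 · rb · max L -1 · min R 0 -> -1/2
3 of 15 · rbr · max L -1 · min R -1/2 -> -3/4
4 of 15 · rbrb · max L -3/4 · min R -1/2 -> -5/8
5 of 15 · rbrbb · max L -5/8 · min R -1/2 -> -9/16
6 of 15 · rbrbbb · max L -9/16 · min R -1/2 -> -17/32
7 of 15 · rbrbbbb · max L -17/32 · min R -1/2 -> -33/64
8 of 15 · rbrbbbbr · max L -17/32 · min R -33/64 -> -67/128
9 of 15 · rbrbbbbrb · max L -67/128 · min R -33/64 -> -133/256
10 of 15 · rbrbbbbrbb · max L -133/256 · min R -33/64 -> -265/512
11 of 15 · rbrbbbbrbbb · max L -265/512 · min R -33/64 -> -529/1024
12 of 15 · rbrbbbbrbbbr · max L -265/512 · min R -529/1024 -> -1059/2048
13 of 15 · rbrbbbbrbbbrb · max L -1059/2048 · min R -529/1024 -> -2117/4096
14 of 15 · rbrbbbbrbbbrbr · max L -1059/2048 · min R -2117/4096 -> -4235/8192
15 of 15 · rbrbbbbrbbbrbrb · max L -4235/8192 · min R -2117/4096 -> -8469/16384

-8469/16384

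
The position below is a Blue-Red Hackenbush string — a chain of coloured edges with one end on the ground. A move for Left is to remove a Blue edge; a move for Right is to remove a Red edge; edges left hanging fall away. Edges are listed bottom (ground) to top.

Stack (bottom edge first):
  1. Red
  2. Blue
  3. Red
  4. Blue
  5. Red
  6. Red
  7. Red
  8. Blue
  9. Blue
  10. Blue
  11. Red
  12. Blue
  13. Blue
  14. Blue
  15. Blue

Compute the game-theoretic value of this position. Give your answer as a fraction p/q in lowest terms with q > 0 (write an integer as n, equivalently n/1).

-11809/16384

step 1: add Red to get R; options L={ · } R={ 0 } => -1
step 2: add Blue to get RB; options L={ -1 } R={ 0 } => -1/2
step 3: add Red to get RBR; options L={ -1 } R={ -1/2; 0 } => -3/4
step 4: add Blue to get RBRB; options L={ -1; -3/4 } R={ -1/2; 0 } => -5/8
step 5: add Red to get RBRBR; options L={ -1; -3/4 } R={ -5/8; -1/2; 0 } => -11/16
step 6: add Red to get RBRBRR; options L={ -1; -3/4 } R={ -11/16; -5/8; -1/2; 0 } => -23/32
step 7: add Red to get RBRBRRR; options L={ -1; -3/4 } R={ -23/32; -11/16; -5/8; -1/2; 0 } => -47/64
step 8: add Blue to get RBRBRRRB; options L={ -1; -3/4; -47/64 } R={ -23/32; -11/16; -5/8; -1/2; 0 } => -93/128
step 9: add Blue to get RBRBRRRBB; options L={ -1; -3/4; -47/64; -93/128 } R={ -23/32; -11/16; -5/8; -1/2; 0 } => -185/256
step 10: add Blue to get RBRBRRRBBB; options L={ -1; -3/4; -47/64; -93/128; -185/256 } R={ -23/32; -11/16; -5/8; -1/2; 0 } => -369/512
step 11: add Red to get RBRBRRRBBBR; options L={ -1; -3/4; -47/64; -93/128; -185/256 } R={ -369/512; -23/32; -11/16; -5/8; -1/2; 0 } => -739/1024
step 12: add Blue to get RBRBRRRBBBRB; options L={ -1; -3/4; -47/64; -93/128; -185/256; -739/1024 } R={ -369/512; -23/32; -11/16; -5/8; -1/2; 0 } => -1477/2048
step 13: add Blue to get RBRBRRRBBBRBB; options L={ -1; -3/4; -47/64; -93/128; -185/256; -739/1024; -1477/2048 } R={ -369/512; -23/32; -11/16; -5/8; -1/2; 0 } => -2953/4096
step 14: add Blue to get RBRBRRRBBBRBBB; options L={ -1; -3/4; -47/64; -93/128; -185/256; -739/1024; -1477/2048; -2953/4096 } R={ -369/512; -23/32; -11/16; -5/8; -1/2; 0 } => -5905/8192
step 15: add Blue to get RBRBRRRBBBRBBBB; options L={ -1; -3/4; -47/64; -93/128; -185/256; -739/1024; -1477/2048; -2953/4096; -5905/8192 } R={ -369/512; -23/32; -11/16; -5/8; -1/2; 0 } => -11809/16384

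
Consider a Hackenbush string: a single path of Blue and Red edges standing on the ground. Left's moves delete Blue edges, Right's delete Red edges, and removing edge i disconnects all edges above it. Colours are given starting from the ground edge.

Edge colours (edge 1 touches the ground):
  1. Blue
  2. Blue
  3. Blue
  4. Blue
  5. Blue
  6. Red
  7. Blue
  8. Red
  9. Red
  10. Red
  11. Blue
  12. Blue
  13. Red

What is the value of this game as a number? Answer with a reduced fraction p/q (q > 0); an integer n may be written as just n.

Prefix values for Blue Blue Blue Blue Blue Red Blue Red Red Red Blue Blue Red via {L|R} + simplicity:
B: Left { 0 }, Right { — } → simplest 1
BB: Left { 0 1 }, Right { — } → simplest 2
BBB: Left { 0 1 2 }, Right { — } → simplest 3
BBBB: Left { 0 1 2 3 }, Right { — } → simplest 4
BBBBB: Left { 0 1 2 3 4 }, Right { — } → simplest 5
BBBBBR: Left { 0 1 2 3 4 }, Right { 5 } → simplest 9/2
BBBBBRB: Left { 0 1 2 3 4 9/2 }, Right { 5 } → simplest 19/4
BBBBBRBR: Left { 0 1 2 3 4 9/2 }, Right { 19/4 5 } → simplest 37/8
BBBBBRBRR: Left { 0 1 2 3 4 9/2 }, Right { 37/8 19/4 5 } → simplest 73/16
BBBBBRBRRR: Left { 0 1 2 3 4 9/2 }, Right { 73/16 37/8 19/4 5 } → simplest 145/32
BBBBBRBRRRB: Left { 0 1 2 3 4 9/2 145/32 }, Right { 73/16 37/8 19/4 5 } → simplest 291/64
BBBBBRBRRRBB: Left { 0 1 2 3 4 9/2 145/32 291/64 }, Right { 73/16 37/8 19/4 5 } → simplest 583/128
BBBBBRBRRRBBR: Left { 0 1 2 3 4 9/2 145/32 291/64 }, Right { 583/128 73/16 37/8 19/4 5 } → simplest 1165/256

1165/256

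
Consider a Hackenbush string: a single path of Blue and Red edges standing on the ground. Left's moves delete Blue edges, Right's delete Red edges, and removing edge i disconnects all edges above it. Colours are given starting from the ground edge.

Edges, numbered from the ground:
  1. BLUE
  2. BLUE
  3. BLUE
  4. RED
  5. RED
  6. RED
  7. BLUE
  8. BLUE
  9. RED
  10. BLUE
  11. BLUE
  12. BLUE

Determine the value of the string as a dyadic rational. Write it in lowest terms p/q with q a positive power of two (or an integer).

1135/512

Prefix values for BLUE BLUE BLUE RED RED RED BLUE BLUE RED BLUE BLUE BLUE via {L|R} + simplicity:
value_1 [B]  L=[0]  R=[—]  so 1
value_2 [BB]  L=[0, 1]  R=[—]  so 2
value_3 [BBB]  L=[0, 1, 2]  R=[—]  so 3
value_4 [BBBR]  L=[0, 1, 2]  R=[3]  so 5/2
value_5 [BBBRR]  L=[0, 1, 2]  R=[5/2, 3]  so 9/4
value_6 [BBBRRR]  L=[0, 1, 2]  R=[9/4, 5/2, 3]  so 17/8
value_7 [BBBRRRB]  L=[0, 1, 2, 17/8]  R=[9/4, 5/2, 3]  so 35/16
value_8 [BBBRRRBB]  L=[0, 1, 2, 17/8, 35/16]  R=[9/4, 5/2, 3]  so 71/32
value_9 [BBBRRRBBR]  L=[0, 1, 2, 17/8, 35/16]  R=[71/32, 9/4, 5/2, 3]  so 141/64
value_10 [BBBRRRBBRB]  L=[0, 1, 2, 17/8, 35/16, 141/64]  R=[71/32, 9/4, 5/2, 3]  so 283/128
value_11 [BBBRRRBBRBB]  L=[0, 1, 2, 17/8, 35/16, 141/64, 283/128]  R=[71/32, 9/4, 5/2, 3]  so 567/256
value_12 [BBBRRRBBRBBB]  L=[0, 1, 2, 17/8, 35/16, 141/64, 283/128, 567/256]  R=[71/32, 9/4, 5/2, 3]  so 1135/512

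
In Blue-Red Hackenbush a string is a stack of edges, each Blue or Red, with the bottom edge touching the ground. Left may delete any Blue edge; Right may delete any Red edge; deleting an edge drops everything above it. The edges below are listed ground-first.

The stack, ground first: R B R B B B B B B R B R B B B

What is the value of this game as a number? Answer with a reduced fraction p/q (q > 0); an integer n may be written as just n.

G(R) = {  | 0 } — -1
G(RB) = { -1 | 0 } — -1/2
G(RBR) = { -1 | -1/2; 0 } — -3/4
G(RBRB) = { -1; -3/4 | -1/2; 0 } — -5/8
G(RBRBB) = { -1; -3/4; -5/8 | -1/2; 0 } — -9/16
G(RBRBBB) = { -1; -3/4; -5/8; -9/16 | -1/2; 0 } — -17/32
G(RBRBBBB) = { -1; -3/4; -5/8; -9/16; -17/32 | -1/2; 0 } — -33/64
G(RBRBBBBB) = { -1; -3/4; -5/8; -9/16; -17/32; -33/64 | -1/2; 0 } — -65/128
G(RBRBBBBBB) = { -1; -3/4; -5/8; -9/16; -17/32; -33/64; -65/128 | -1/2; 0 } — -129/256
G(RBRBBBBBBR) = { -1; -3/4; -5/8; -9/16; -17/32; -33/64; -65/128 | -129/256; -1/2; 0 } — -259/512
G(RBRBBBBBBRB) = { -1; -3/4; -5/8; -9/16; -17/32; -33/64; -65/128; -259/512 | -129/256; -1/2; 0 } — -517/1024
G(RBRBBBBBBRBR) = { -1; -3/4; -5/8; -9/16; -17/32; -33/64; -65/128; -259/512 | -517/1024; -129/256; -1/2; 0 } — -1035/2048
G(RBRBBBBBBRBRB) = { -1; -3/4; -5/8; -9/16; -17/32; -33/64; -65/128; -259/512; -1035/2048 | -517/1024; -129/256; -1/2; 0 } — -2069/4096
G(RBRBBBBBBRBRBB) = { -1; -3/4; -5/8; -9/16; -17/32; -33/64; -65/128; -259/512; -1035/2048; -2069/4096 | -517/1024; -129/256; -1/2; 0 } — -4137/8192
G(RBRBBBBBBRBRBBB) = { -1; -3/4; -5/8; -9/16; -17/32; -33/64; -65/128; -259/512; -1035/2048; -2069/4096; -4137/8192 | -517/1024; -129/256; -1/2; 0 } — -8273/16384

-8273/16384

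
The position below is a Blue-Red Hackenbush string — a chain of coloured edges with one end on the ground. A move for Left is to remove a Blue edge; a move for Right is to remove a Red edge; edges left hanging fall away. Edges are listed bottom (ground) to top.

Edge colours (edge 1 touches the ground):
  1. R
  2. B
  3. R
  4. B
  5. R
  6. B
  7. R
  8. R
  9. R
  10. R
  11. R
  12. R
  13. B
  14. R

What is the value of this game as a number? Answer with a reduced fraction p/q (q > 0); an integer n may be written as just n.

Prefix values for R B R B R B R R R R R R B R via {L|R} + simplicity:
edge 1 of 14 (R): { — | 0 } gives -1
edge 2 of 14 (B): { -1 | 0 } gives -1/2
edge 3 of 14 (R): { -1 | -1/2 0 } gives -3/4
edge 4 of 14 (B): { -1 -3/4 | -1/2 0 } gives -5/8
edge 5 of 14 (R): { -1 -3/4 | -5/8 -1/2 0 } gives -11/16
edge 6 of 14 (B): { -1 -3/4 -11/16 | -5/8 -1/2 0 } gives -21/32
edge 7 of 14 (R): { -1 -3/4 -11/16 | -21/32 -5/8 -1/2 0 } gives -43/64
edge 8 of 14 (R): { -1 -3/4 -11/16 | -43/64 -21/32 -5/8 -1/2 0 } gives -87/128
edge 9 of 14 (R): { -1 -3/4 -11/16 | -87/128 -43/64 -21/32 -5/8 -1/2 0 } gives -175/256
edge 10 of 14 (R): { -1 -3/4 -11/16 | -175/256 -87/128 -43/64 -21/32 -5/8 -1/2 0 } gives -351/512
edge 11 of 14 (R): { -1 -3/4 -11/16 | -351/512 -175/256 -87/128 -43/64 -21/32 -5/8 -1/2 0 } gives -703/1024
edge 12 of 14 (R): { -1 -3/4 -11/16 | -703/1024 -351/512 -175/256 -87/128 -43/64 -21/32 -5/8 -1/2 0 } gives -1407/2048
edge 13 of 14 (B): { -1 -3/4 -11/16 -1407/2048 | -703/1024 -351/512 -175/256 -87/128 -43/64 -21/32 -5/8 -1/2 0 } gives -2813/4096
edge 14 of 14 (R): { -1 -3/4 -11/16 -1407/2048 | -2813/4096 -703/1024 -351/512 -175/256 -87/128 -43/64 -21/32 -5/8 -1/2 0 } gives -5627/8192

-5627/8192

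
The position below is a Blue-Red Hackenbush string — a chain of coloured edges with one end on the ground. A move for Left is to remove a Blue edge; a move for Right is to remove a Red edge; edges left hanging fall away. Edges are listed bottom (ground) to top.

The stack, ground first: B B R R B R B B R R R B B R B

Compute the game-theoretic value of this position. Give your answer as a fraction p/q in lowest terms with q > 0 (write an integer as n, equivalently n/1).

Build v(s[:k]) for k = 1..15, string s = B B R R B R B B R R R B B R B.
step 1: add B to get B; options L={ 0 } R={  } = 1
step 2: add B to get BB; options L={ 0, 1 } R={  } = 2
step 3: add R to get BBR; options L={ 0, 1 } R={ 2 } = 3/2
step 4: add R to get BBRR; options L={ 0, 1 } R={ 3/2, 2 } = 5/4
step 5: add B to get BBRRB; options L={ 0, 1, 5/4 } R={ 3/2, 2 } = 11/8
step 6: add R to get BBRRBR; options L={ 0, 1, 5/4 } R={ 11/8, 3/2, 2 } = 21/16
step 7: add B to get BBRRBRB; options L={ 0, 1, 5/4, 21/16 } R={ 11/8, 3/2, 2 } = 43/32
step 8: add B to get BBRRBRBB; options L={ 0, 1, 5/4, 21/16, 43/32 } R={ 11/8, 3/2, 2 } = 87/64
step 9: add R to get BBRRBRBBR; options L={ 0, 1, 5/4, 21/16, 43/32 } R={ 87/64, 11/8, 3/2, 2 } = 173/128
step 10: add R to get BBRRBRBBRR; options L={ 0, 1, 5/4, 21/16, 43/32 } R={ 173/128, 87/64, 11/8, 3/2, 2 } = 345/256
step 11: add R to get BBRRBRBBRRR; options L={ 0, 1, 5/4, 21/16, 43/32 } R={ 345/256, 173/128, 87/64, 11/8, 3/2, 2 } = 689/512
step 12: add B to get BBRRBRBBRRRB; options L={ 0, 1, 5/4, 21/16, 43/32, 689/512 } R={ 345/256, 173/128, 87/64, 11/8, 3/2, 2 } = 1379/1024
step 13: add B to get BBRRBRBBRRRBB; options L={ 0, 1, 5/4, 21/16, 43/32, 689/512, 1379/1024 } R={ 345/256, 173/128, 87/64, 11/8, 3/2, 2 } = 2759/2048
step 14: add R to get BBRRBRBBRRRBBR; options L={ 0, 1, 5/4, 21/16, 43/32, 689/512, 1379/1024 } R={ 2759/2048, 345/256, 173/128, 87/64, 11/8, 3/2, 2 } = 5517/4096
step 15: add B to get BBRRBRBBRRRBBRB; options L={ 0, 1, 5/4, 21/16, 43/32, 689/512, 1379/1024, 5517/4096 } R={ 2759/2048, 345/256, 173/128, 87/64, 11/8, 3/2, 2 } = 11035/8192

11035/8192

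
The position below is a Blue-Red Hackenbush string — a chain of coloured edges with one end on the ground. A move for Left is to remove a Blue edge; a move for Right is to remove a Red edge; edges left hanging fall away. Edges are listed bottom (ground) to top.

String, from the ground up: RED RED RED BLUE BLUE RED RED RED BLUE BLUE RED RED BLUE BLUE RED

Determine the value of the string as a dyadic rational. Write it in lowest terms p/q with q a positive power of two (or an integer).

1 of 15 · R · max L −∞ · min R 0 — -1
2 of 15 · RR · max L −∞ · min R -1 — -2
3 of 15 · RRR · max L −∞ · min R -2 — -3
4 of 15 · RRRB · max L -3 · min R -2 — -5/2
5 of 15 · RRRBB · max L -5/2 · min R -2 — -9/4
6 of 15 · RRRBBR · max L -5/2 · min R -9/4 — -19/8
7 of 15 · RRRBBRR · max L -5/2 · min R -19/8 — -39/16
8 of 15 · RRRBBRRR · max L -5/2 · min R -39/16 — -79/32
9 of 15 · RRRBBRRRB · max L -79/32 · min R -39/16 — -157/64
10 of 15 · RRRBBRRRBB · max L -157/64 · min R -39/16 — -313/128
11 of 15 · RRRBBRRRBBR · max L -157/64 · min R -313/128 — -627/256
12 of 15 · RRRBBRRRBBRR · max L -157/64 · min R -627/256 — -1255/512
13 of 15 · RRRBBRRRBBRRB · max L -1255/512 · min R -627/256 — -2509/1024
14 of 15 · RRRBBRRRBBRRBB · max L -2509/1024 · min R -627/256 — -5017/2048
15 of 15 · RRRBBRRRBBRRBBR · max L -2509/1024 · min R -5017/2048 — -10035/4096

-10035/4096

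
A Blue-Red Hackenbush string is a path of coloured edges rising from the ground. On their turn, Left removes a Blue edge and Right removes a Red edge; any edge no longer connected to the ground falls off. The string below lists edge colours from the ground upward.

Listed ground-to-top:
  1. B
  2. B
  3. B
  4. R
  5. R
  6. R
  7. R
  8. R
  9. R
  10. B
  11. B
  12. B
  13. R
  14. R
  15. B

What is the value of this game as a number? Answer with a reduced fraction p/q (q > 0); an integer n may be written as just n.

8307/4096

Recurse on prefixes of the 15-edge string B B B R R R R R R B B B R R B:
1 of 15 · B · max L 0 · min R +∞ = 1
2 of 15 · BB · max L 1 · min R +∞ = 2
3 of 15 · BBB · max L 2 · min R +∞ = 3
4 of 15 · BBBR · max L 2 · min R 3 = 5/2
5 of 15 · BBBRR · max L 2 · min R 5/2 = 9/4
6 of 15 · BBBRRR · max L 2 · min R 9/4 = 17/8
7 of 15 · BBBRRRR · max L 2 · min R 17/8 = 33/16
8 of 15 · BBBRRRRR · max L 2 · min R 33/16 = 65/32
9 of 15 · BBBRRRRRR · max L 2 · min R 65/32 = 129/64
10 of 15 · BBBRRRRRRB · max L 129/64 · min R 65/32 = 259/128
11 of 15 · BBBRRRRRRBB · max L 259/128 · min R 65/32 = 519/256
12 of 15 · BBBRRRRRRBBB · max L 519/256 · min R 65/32 = 1039/512
13 of 15 · BBBRRRRRRBBBR · max L 519/256 · min R 1039/512 = 2077/1024
14 of 15 · BBBRRRRRRBBBRR · max L 519/256 · min R 2077/1024 = 4153/2048
15 of 15 · BBBRRRRRRBBBRRB · max L 4153/2048 · min R 2077/1024 = 8307/4096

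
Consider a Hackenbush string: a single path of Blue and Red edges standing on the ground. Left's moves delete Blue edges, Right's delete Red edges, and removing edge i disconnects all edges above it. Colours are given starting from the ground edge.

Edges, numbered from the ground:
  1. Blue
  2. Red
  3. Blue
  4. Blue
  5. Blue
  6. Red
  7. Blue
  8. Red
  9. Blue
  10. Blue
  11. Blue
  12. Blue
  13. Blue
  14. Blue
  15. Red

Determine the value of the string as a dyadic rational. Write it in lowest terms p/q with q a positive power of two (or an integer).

Recurse on prefixes of the 15-edge string Blue Red Blue Blue Blue Red Blue Red Blue Blue Blue Blue Blue Blue Red:
B: Left { 0 }, Right {  } = simplest 1
BR: Left { 0 }, Right { 1 } = simplest 1/2
BRB: Left { 0; 1/2 }, Right { 1 } = simplest 3/4
BRBB: Left { 0; 1/2; 3/4 }, Right { 1 } = simplest 7/8
BRBBB: Left { 0; 1/2; 3/4; 7/8 }, Right { 1 } = simplest 15/16
BRBBBR: Left { 0; 1/2; 3/4; 7/8 }, Right { 15/16; 1 } = simplest 29/32
BRBBBRB: Left { 0; 1/2; 3/4; 7/8; 29/32 }, Right { 15/16; 1 } = simplest 59/64
BRBBBRBR: Left { 0; 1/2; 3/4; 7/8; 29/32 }, Right { 59/64; 15/16; 1 } = simplest 117/128
BRBBBRBRB: Left { 0; 1/2; 3/4; 7/8; 29/32; 117/128 }, Right { 59/64; 15/16; 1 } = simplest 235/256
BRBBBRBRBB: Left { 0; 1/2; 3/4; 7/8; 29/32; 117/128; 235/256 }, Right { 59/64; 15/16; 1 } = simplest 471/512
BRBBBRBRBBB: Left { 0; 1/2; 3/4; 7/8; 29/32; 117/128; 235/256; 471/512 }, Right { 59/64; 15/16; 1 } = simplest 943/1024
BRBBBRBRBBBB: Left { 0; 1/2; 3/4; 7/8; 29/32; 117/128; 235/256; 471/512; 943/1024 }, Right { 59/64; 15/16; 1 } = simplest 1887/2048
BRBBBRBRBBBBB: Left { 0; 1/2; 3/4; 7/8; 29/32; 117/128; 235/256; 471/512; 943/1024; 1887/2048 }, Right { 59/64; 15/16; 1 } = simplest 3775/4096
BRBBBRBRBBBBBB: Left { 0; 1/2; 3/4; 7/8; 29/32; 117/128; 235/256; 471/512; 943/1024; 1887/2048; 3775/4096 }, Right { 59/64; 15/16; 1 } = simplest 7551/8192
BRBBBRBRBBBBBBR: Left { 0; 1/2; 3/4; 7/8; 29/32; 117/128; 235/256; 471/512; 943/1024; 1887/2048; 3775/4096 }, Right { 7551/8192; 59/64; 15/16; 1 } = simplest 15101/16384

15101/16384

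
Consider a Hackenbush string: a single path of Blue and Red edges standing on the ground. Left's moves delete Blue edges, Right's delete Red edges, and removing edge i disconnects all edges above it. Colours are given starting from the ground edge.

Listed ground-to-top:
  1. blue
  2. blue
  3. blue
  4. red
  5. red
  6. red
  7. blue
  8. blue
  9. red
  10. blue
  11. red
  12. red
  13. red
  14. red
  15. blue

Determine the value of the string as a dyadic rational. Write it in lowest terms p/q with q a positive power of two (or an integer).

9027/4096

g(b) = { 0 | ∅ } ⇒ 1
g(bb) = { 0 1 | ∅ } ⇒ 2
g(bbb) = { 0 1 2 | ∅ } ⇒ 3
g(bbbr) = { 0 1 2 | 3 } ⇒ 5/2
g(bbbrr) = { 0 1 2 | 5/2 3 } ⇒ 9/4
g(bbbrrr) = { 0 1 2 | 9/4 5/2 3 } ⇒ 17/8
g(bbbrrrb) = { 0 1 2 17/8 | 9/4 5/2 3 } ⇒ 35/16
g(bbbrrrbb) = { 0 1 2 17/8 35/16 | 9/4 5/2 3 } ⇒ 71/32
g(bbbrrrbbr) = { 0 1 2 17/8 35/16 | 71/32 9/4 5/2 3 } ⇒ 141/64
g(bbbrrrbbrb) = { 0 1 2 17/8 35/16 141/64 | 71/32 9/4 5/2 3 } ⇒ 283/128
g(bbbrrrbbrbr) = { 0 1 2 17/8 35/16 141/64 | 283/128 71/32 9/4 5/2 3 } ⇒ 565/256
g(bbbrrrbbrbrr) = { 0 1 2 17/8 35/16 141/64 | 565/256 283/128 71/32 9/4 5/2 3 } ⇒ 1129/512
g(bbbrrrbbrbrrr) = { 0 1 2 17/8 35/16 141/64 | 1129/512 565/256 283/128 71/32 9/4 5/2 3 } ⇒ 2257/1024
g(bbbrrrbbrbrrrr) = { 0 1 2 17/8 35/16 141/64 | 2257/1024 1129/512 565/256 283/128 71/32 9/4 5/2 3 } ⇒ 4513/2048
g(bbbrrrbbrbrrrrb) = { 0 1 2 17/8 35/16 141/64 4513/2048 | 2257/1024 1129/512 565/256 283/128 71/32 9/4 5/2 3 } ⇒ 9027/4096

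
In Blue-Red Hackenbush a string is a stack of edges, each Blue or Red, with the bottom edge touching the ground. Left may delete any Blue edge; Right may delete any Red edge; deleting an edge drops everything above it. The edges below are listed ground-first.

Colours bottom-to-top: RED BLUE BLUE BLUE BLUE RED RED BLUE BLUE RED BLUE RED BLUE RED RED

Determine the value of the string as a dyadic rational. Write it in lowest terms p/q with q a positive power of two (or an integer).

-1623/16384

Prefix values for RED BLUE BLUE BLUE BLUE RED RED BLUE BLUE RED BLUE RED BLUE RED RED via {L|R} + simplicity:
val(R) = { · | 0 } gives -1
val(RB) = { -1 | 0 } gives -1/2
val(RBB) = { -1,-1/2 | 0 } gives -1/4
val(RBBB) = { -1,-1/2,-1/4 | 0 } gives -1/8
val(RBBBB) = { -1,-1/2,-1/4,-1/8 | 0 } gives -1/16
val(RBBBBR) = { -1,-1/2,-1/4,-1/8 | -1/16,0 } gives -3/32
val(RBBBBRR) = { -1,-1/2,-1/4,-1/8 | -3/32,-1/16,0 } gives -7/64
val(RBBBBRRB) = { -1,-1/2,-1/4,-1/8,-7/64 | -3/32,-1/16,0 } gives -13/128
val(RBBBBRRBB) = { -1,-1/2,-1/4,-1/8,-7/64,-13/128 | -3/32,-1/16,0 } gives -25/256
val(RBBBBRRBBR) = { -1,-1/2,-1/4,-1/8,-7/64,-13/128 | -25/256,-3/32,-1/16,0 } gives -51/512
val(RBBBBRRBBRB) = { -1,-1/2,-1/4,-1/8,-7/64,-13/128,-51/512 | -25/256,-3/32,-1/16,0 } gives -101/1024
val(RBBBBRRBBRBR) = { -1,-1/2,-1/4,-1/8,-7/64,-13/128,-51/512 | -101/1024,-25/256,-3/32,-1/16,0 } gives -203/2048
val(RBBBBRRBBRBRB) = { -1,-1/2,-1/4,-1/8,-7/64,-13/128,-51/512,-203/2048 | -101/1024,-25/256,-3/32,-1/16,0 } gives -405/4096
val(RBBBBRRBBRBRBR) = { -1,-1/2,-1/4,-1/8,-7/64,-13/128,-51/512,-203/2048 | -405/4096,-101/1024,-25/256,-3/32,-1/16,0 } gives -811/8192
val(RBBBBRRBBRBRBRR) = { -1,-1/2,-1/4,-1/8,-7/64,-13/128,-51/512,-203/2048 | -811/8192,-405/4096,-101/1024,-25/256,-3/32,-1/16,0 } gives -1623/16384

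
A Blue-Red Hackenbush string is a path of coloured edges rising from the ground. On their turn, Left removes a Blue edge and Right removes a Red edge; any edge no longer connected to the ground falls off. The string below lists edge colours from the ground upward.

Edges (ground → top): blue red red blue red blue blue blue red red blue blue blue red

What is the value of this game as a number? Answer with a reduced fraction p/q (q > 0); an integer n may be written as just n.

v_1 [b]  L=[0]  R=[]  so 1
v_2 [br]  L=[0]  R=[1]  so 1/2
v_3 [brr]  L=[0]  R=[1/2,1]  so 1/4
v_4 [brrb]  L=[0,1/4]  R=[1/2,1]  so 3/8
v_5 [brrbr]  L=[0,1/4]  R=[3/8,1/2,1]  so 5/16
v_6 [brrbrb]  L=[0,1/4,5/16]  R=[3/8,1/2,1]  so 11/32
v_7 [brrbrbb]  L=[0,1/4,5/16,11/32]  R=[3/8,1/2,1]  so 23/64
v_8 [brrbrbbb]  L=[0,1/4,5/16,11/32,23/64]  R=[3/8,1/2,1]  so 47/128
v_9 [brrbrbbbr]  L=[0,1/4,5/16,11/32,23/64]  R=[47/128,3/8,1/2,1]  so 93/256
v_10 [brrbrbbbrr]  L=[0,1/4,5/16,11/32,23/64]  R=[93/256,47/128,3/8,1/2,1]  so 185/512
v_11 [brrbrbbbrrb]  L=[0,1/4,5/16,11/32,23/64,185/512]  R=[93/256,47/128,3/8,1/2,1]  so 371/1024
v_12 [brrbrbbbrrbb]  L=[0,1/4,5/16,11/32,23/64,185/512,371/1024]  R=[93/256,47/128,3/8,1/2,1]  so 743/2048
v_13 [brrbrbbbrrbbb]  L=[0,1/4,5/16,11/32,23/64,185/512,371/1024,743/2048]  R=[93/256,47/128,3/8,1/2,1]  so 1487/4096
v_14 [brrbrbbbrrbbbr]  L=[0,1/4,5/16,11/32,23/64,185/512,371/1024,743/2048]  R=[1487/4096,93/256,47/128,3/8,1/2,1]  so 2973/8192

2973/8192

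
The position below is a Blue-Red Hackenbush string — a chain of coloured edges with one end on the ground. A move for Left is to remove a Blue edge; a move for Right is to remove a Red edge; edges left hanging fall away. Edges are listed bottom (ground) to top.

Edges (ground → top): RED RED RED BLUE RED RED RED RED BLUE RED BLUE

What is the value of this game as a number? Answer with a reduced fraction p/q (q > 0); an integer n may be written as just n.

-757/256

G_1 [R]  L=[∅]  R=[0]  = -1
G_2 [RR]  L=[∅]  R=[-1,0]  = -2
G_3 [RRR]  L=[∅]  R=[-2,-1,0]  = -3
G_4 [RRRB]  L=[-3]  R=[-2,-1,0]  = -5/2
G_5 [RRRBR]  L=[-3]  R=[-5/2,-2,-1,0]  = -11/4
G_6 [RRRBRR]  L=[-3]  R=[-11/4,-5/2,-2,-1,0]  = -23/8
G_7 [RRRBRRR]  L=[-3]  R=[-23/8,-11/4,-5/2,-2,-1,0]  = -47/16
G_8 [RRRBRRRR]  L=[-3]  R=[-47/16,-23/8,-11/4,-5/2,-2,-1,0]  = -95/32
G_9 [RRRBRRRRB]  L=[-3,-95/32]  R=[-47/16,-23/8,-11/4,-5/2,-2,-1,0]  = -189/64
G_10 [RRRBRRRRBR]  L=[-3,-95/32]  R=[-189/64,-47/16,-23/8,-11/4,-5/2,-2,-1,0]  = -379/128
G_11 [RRRBRRRRBRB]  L=[-3,-95/32,-379/128]  R=[-189/64,-47/16,-23/8,-11/4,-5/2,-2,-1,0]  = -757/256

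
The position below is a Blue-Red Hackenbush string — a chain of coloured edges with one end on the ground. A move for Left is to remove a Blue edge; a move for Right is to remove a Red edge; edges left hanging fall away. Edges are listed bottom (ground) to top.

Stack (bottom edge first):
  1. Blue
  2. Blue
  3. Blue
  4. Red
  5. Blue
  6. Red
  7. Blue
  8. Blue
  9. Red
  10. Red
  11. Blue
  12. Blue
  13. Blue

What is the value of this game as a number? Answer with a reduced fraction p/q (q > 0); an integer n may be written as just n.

Build G(s[:k]) for k = 1..13, string s = Blue Blue Blue Red Blue Red Blue Blue Red Red Blue Blue Blue.
1 of 13 · B · max L 0 · min R +∞ -> 1
2 of 13 · BB · max L 1 · min R +∞ -> 2
3 of 13 · BBB · max L 2 · min R +∞ -> 3
4 of 13 · BBBR · max L 2 · min R 3 -> 5/2
5 of 13 · BBBRB · max L 5/2 · min R 3 -> 11/4
6 of 13 · BBBRBR · max L 5/2 · min R 11/4 -> 21/8
7 of 13 · BBBRBRB · max L 21/8 · min R 11/4 -> 43/16
8 of 13 · BBBRBRBB · max L 43/16 · min R 11/4 -> 87/32
9 of 13 · BBBRBRBBR · max L 43/16 · min R 87/32 -> 173/64
10 of 13 · BBBRBRBBRR · max L 43/16 · min R 173/64 -> 345/128
11 of 13 · BBBRBRBBRRB · max L 345/128 · min R 173/64 -> 691/256
12 of 13 · BBBRBRBBRRBB · max L 691/256 · min R 173/64 -> 1383/512
13 of 13 · BBBRBRBBRRBBB · max L 1383/512 · min R 173/64 -> 2767/1024

2767/1024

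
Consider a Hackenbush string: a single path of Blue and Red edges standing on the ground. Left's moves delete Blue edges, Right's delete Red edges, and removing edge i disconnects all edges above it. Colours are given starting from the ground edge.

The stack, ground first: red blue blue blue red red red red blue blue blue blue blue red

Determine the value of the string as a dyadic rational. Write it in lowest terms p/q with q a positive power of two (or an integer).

value_1 [r]  L=[·]  R=[0]  ⇒ -1
value_2 [rb]  L=[-1]  R=[0]  ⇒ -1/2
value_3 [rbb]  L=[-1; -1/2]  R=[0]  ⇒ -1/4
value_4 [rbbb]  L=[-1; -1/2; -1/4]  R=[0]  ⇒ -1/8
value_5 [rbbbr]  L=[-1; -1/2; -1/4]  R=[-1/8; 0]  ⇒ -3/16
value_6 [rbbbrr]  L=[-1; -1/2; -1/4]  R=[-3/16; -1/8; 0]  ⇒ -7/32
value_7 [rbbbrrr]  L=[-1; -1/2; -1/4]  R=[-7/32; -3/16; -1/8; 0]  ⇒ -15/64
value_8 [rbbbrrrr]  L=[-1; -1/2; -1/4]  R=[-15/64; -7/32; -3/16; -1/8; 0]  ⇒ -31/128
value_9 [rbbbrrrrb]  L=[-1; -1/2; -1/4; -31/128]  R=[-15/64; -7/32; -3/16; -1/8; 0]  ⇒ -61/256
value_10 [rbbbrrrrbb]  L=[-1; -1/2; -1/4; -31/128; -61/256]  R=[-15/64; -7/32; -3/16; -1/8; 0]  ⇒ -121/512
value_11 [rbbbrrrrbbb]  L=[-1; -1/2; -1/4; -31/128; -61/256; -121/512]  R=[-15/64; -7/32; -3/16; -1/8; 0]  ⇒ -241/1024
value_12 [rbbbrrrrbbbb]  L=[-1; -1/2; -1/4; -31/128; -61/256; -121/512; -241/1024]  R=[-15/64; -7/32; -3/16; -1/8; 0]  ⇒ -481/2048
value_13 [rbbbrrrrbbbbb]  L=[-1; -1/2; -1/4; -31/128; -61/256; -121/512; -241/1024; -481/2048]  R=[-15/64; -7/32; -3/16; -1/8; 0]  ⇒ -961/4096
value_14 [rbbbrrrrbbbbbr]  L=[-1; -1/2; -1/4; -31/128; -61/256; -121/512; -241/1024; -481/2048]  R=[-961/4096; -15/64; -7/32; -3/16; -1/8; 0]  ⇒ -1923/8192

-1923/8192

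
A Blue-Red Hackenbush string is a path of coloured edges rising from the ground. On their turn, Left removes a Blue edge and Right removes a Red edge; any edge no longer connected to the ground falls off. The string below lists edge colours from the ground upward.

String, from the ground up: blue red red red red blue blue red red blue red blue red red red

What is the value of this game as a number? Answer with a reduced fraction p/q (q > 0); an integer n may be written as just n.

v(b) = { 0 | none } — 1
v(br) = { 0 | 1 } — 1/2
v(brr) = { 0 | 1/2; 1 } — 1/4
v(brrr) = { 0 | 1/4; 1/2; 1 } — 1/8
v(brrrr) = { 0 | 1/8; 1/4; 1/2; 1 } — 1/16
v(brrrrb) = { 0; 1/16 | 1/8; 1/4; 1/2; 1 } — 3/32
v(brrrrbb) = { 0; 1/16; 3/32 | 1/8; 1/4; 1/2; 1 } — 7/64
v(brrrrbbr) = { 0; 1/16; 3/32 | 7/64; 1/8; 1/4; 1/2; 1 } — 13/128
v(brrrrbbrr) = { 0; 1/16; 3/32 | 13/128; 7/64; 1/8; 1/4; 1/2; 1 } — 25/256
v(brrrrbbrrb) = { 0; 1/16; 3/32; 25/256 | 13/128; 7/64; 1/8; 1/4; 1/2; 1 } — 51/512
v(brrrrbbrrbr) = { 0; 1/16; 3/32; 25/256 | 51/512; 13/128; 7/64; 1/8; 1/4; 1/2; 1 } — 101/1024
v(brrrrbbrrbrb) = { 0; 1/16; 3/32; 25/256; 101/1024 | 51/512; 13/128; 7/64; 1/8; 1/4; 1/2; 1 } — 203/2048
v(brrrrbbrrbrbr) = { 0; 1/16; 3/32; 25/256; 101/1024 | 203/2048; 51/512; 13/128; 7/64; 1/8; 1/4; 1/2; 1 } — 405/4096
v(brrrrbbrrbrbrr) = { 0; 1/16; 3/32; 25/256; 101/1024 | 405/4096; 203/2048; 51/512; 13/128; 7/64; 1/8; 1/4; 1/2; 1 } — 809/8192
v(brrrrbbrrbrbrrr) = { 0; 1/16; 3/32; 25/256; 101/1024 | 809/8192; 405/4096; 203/2048; 51/512; 13/128; 7/64; 1/8; 1/4; 1/2; 1 } — 1617/16384

1617/16384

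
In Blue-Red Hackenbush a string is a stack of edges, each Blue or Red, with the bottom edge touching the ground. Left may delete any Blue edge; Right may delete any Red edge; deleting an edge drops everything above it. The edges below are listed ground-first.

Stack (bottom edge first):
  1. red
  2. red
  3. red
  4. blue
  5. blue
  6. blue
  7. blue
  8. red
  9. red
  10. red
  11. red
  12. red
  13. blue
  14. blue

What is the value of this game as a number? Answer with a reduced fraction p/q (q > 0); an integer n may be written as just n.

Build val(s[:k]) for k = 1..14, string s = red red red blue blue blue blue red red red red red blue blue.
step 1: add red to get r; options L={  } R={ 0 } = -1
step 2: add red to get rr; options L={  } R={ -1, 0 } = -2
step 3: add red to get rrr; options L={  } R={ -2, -1, 0 } = -3
step 4: add blue to get rrrb; options L={ -3 } R={ -2, -1, 0 } = -5/2
step 5: add blue to get rrrbb; options L={ -3, -5/2 } R={ -2, -1, 0 } = -9/4
step 6: add blue to get rrrbbb; options L={ -3, -5/2, -9/4 } R={ -2, -1, 0 } = -17/8
step 7: add blue to get rrrbbbb; options L={ -3, -5/2, -9/4, -17/8 } R={ -2, -1, 0 } = -33/16
step 8: add red to get rrrbbbbr; options L={ -3, -5/2, -9/4, -17/8 } R={ -33/16, -2, -1, 0 } = -67/32
step 9: add red to get rrrbbbbrr; options L={ -3, -5/2, -9/4, -17/8 } R={ -67/32, -33/16, -2, -1, 0 } = -135/64
step 10: add red to get rrrbbbbrrr; options L={ -3, -5/2, -9/4, -17/8 } R={ -135/64, -67/32, -33/16, -2, -1, 0 } = -271/128
step 11: add red to get rrrbbbbrrrr; options L={ -3, -5/2, -9/4, -17/8 } R={ -271/128, -135/64, -67/32, -33/16, -2, -1, 0 } = -543/256
step 12: add red to get rrrbbbbrrrrr; options L={ -3, -5/2, -9/4, -17/8 } R={ -543/256, -271/128, -135/64, -67/32, -33/16, -2, -1, 0 } = -1087/512
step 13: add blue to get rrrbbbbrrrrrb; options L={ -3, -5/2, -9/4, -17/8, -1087/512 } R={ -543/256, -271/128, -135/64, -67/32, -33/16, -2, -1, 0 } = -2173/1024
step 14: add blue to get rrrbbbbrrrrrbb; options L={ -3, -5/2, -9/4, -17/8, -1087/512, -2173/1024 } R={ -543/256, -271/128, -135/64, -67/32, -33/16, -2, -1, 0 } = -4345/2048

-4345/2048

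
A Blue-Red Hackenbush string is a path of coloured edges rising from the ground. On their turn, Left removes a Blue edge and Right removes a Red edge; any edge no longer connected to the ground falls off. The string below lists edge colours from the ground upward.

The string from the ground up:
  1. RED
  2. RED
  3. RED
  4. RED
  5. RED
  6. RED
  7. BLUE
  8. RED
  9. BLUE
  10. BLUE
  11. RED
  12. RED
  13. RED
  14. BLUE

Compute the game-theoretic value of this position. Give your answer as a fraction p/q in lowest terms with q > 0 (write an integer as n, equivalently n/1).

g_1 [R]  L=[·]  R=[0]  gives -1
g_2 [RR]  L=[·]  R=[-1, 0]  gives -2
g_3 [RRR]  L=[·]  R=[-2, -1, 0]  gives -3
g_4 [RRRR]  L=[·]  R=[-3, -2, -1, 0]  gives -4
g_5 [RRRRR]  L=[·]  R=[-4, -3, -2, -1, 0]  gives -5
g_6 [RRRRRR]  L=[·]  R=[-5, -4, -3, -2, -1, 0]  gives -6
g_7 [RRRRRRB]  L=[-6]  R=[-5, -4, -3, -2, -1, 0]  gives -11/2
g_8 [RRRRRRBR]  L=[-6]  R=[-11/2, -5, -4, -3, -2, -1, 0]  gives -23/4
g_9 [RRRRRRBRB]  L=[-6, -23/4]  R=[-11/2, -5, -4, -3, -2, -1, 0]  gives -45/8
g_10 [RRRRRRBRBB]  L=[-6, -23/4, -45/8]  R=[-11/2, -5, -4, -3, -2, -1, 0]  gives -89/16
g_11 [RRRRRRBRBBR]  L=[-6, -23/4, -45/8]  R=[-89/16, -11/2, -5, -4, -3, -2, -1, 0]  gives -179/32
g_12 [RRRRRRBRBBRR]  L=[-6, -23/4, -45/8]  R=[-179/32, -89/16, -11/2, -5, -4, -3, -2, -1, 0]  gives -359/64
g_13 [RRRRRRBRBBRRR]  L=[-6, -23/4, -45/8]  R=[-359/64, -179/32, -89/16, -11/2, -5, -4, -3, -2, -1, 0]  gives -719/128
g_14 [RRRRRRBRBBRRRB]  L=[-6, -23/4, -45/8, -719/128]  R=[-359/64, -179/32, -89/16, -11/2, -5, -4, -3, -2, -1, 0]  gives -1437/256

-1437/256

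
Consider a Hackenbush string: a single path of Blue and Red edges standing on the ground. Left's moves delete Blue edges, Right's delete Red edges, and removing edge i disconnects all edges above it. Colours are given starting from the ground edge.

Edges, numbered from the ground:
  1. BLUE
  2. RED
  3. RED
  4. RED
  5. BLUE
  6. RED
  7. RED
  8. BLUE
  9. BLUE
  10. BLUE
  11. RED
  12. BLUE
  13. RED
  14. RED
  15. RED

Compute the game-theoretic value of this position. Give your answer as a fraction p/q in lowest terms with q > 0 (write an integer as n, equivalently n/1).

2513/16384

Recurse on prefixes of the 15-edge string BLUE RED RED RED BLUE RED RED BLUE BLUE BLUE RED BLUE RED RED RED:
G(B) = { 0 |  } = 1
G(BR) = { 0 | 1 } = 1/2
G(BRR) = { 0 | 1/2 1 } = 1/4
G(BRRR) = { 0 | 1/4 1/2 1 } = 1/8
G(BRRRB) = { 0 1/8 | 1/4 1/2 1 } = 3/16
G(BRRRBR) = { 0 1/8 | 3/16 1/4 1/2 1 } = 5/32
G(BRRRBRR) = { 0 1/8 | 5/32 3/16 1/4 1/2 1 } = 9/64
G(BRRRBRRB) = { 0 1/8 9/64 | 5/32 3/16 1/4 1/2 1 } = 19/128
G(BRRRBRRBB) = { 0 1/8 9/64 19/128 | 5/32 3/16 1/4 1/2 1 } = 39/256
G(BRRRBRRBBB) = { 0 1/8 9/64 19/128 39/256 | 5/32 3/16 1/4 1/2 1 } = 79/512
G(BRRRBRRBBBR) = { 0 1/8 9/64 19/128 39/256 | 79/512 5/32 3/16 1/4 1/2 1 } = 157/1024
G(BRRRBRRBBBRB) = { 0 1/8 9/64 19/128 39/256 157/1024 | 79/512 5/32 3/16 1/4 1/2 1 } = 315/2048
G(BRRRBRRBBBRBR) = { 0 1/8 9/64 19/128 39/256 157/1024 | 315/2048 79/512 5/32 3/16 1/4 1/2 1 } = 629/4096
G(BRRRBRRBBBRBRR) = { 0 1/8 9/64 19/128 39/256 157/1024 | 629/4096 315/2048 79/512 5/32 3/16 1/4 1/2 1 } = 1257/8192
G(BRRRBRRBBBRBRRR) = { 0 1/8 9/64 19/128 39/256 157/1024 | 1257/8192 629/4096 315/2048 79/512 5/32 3/16 1/4 1/2 1 } = 2513/16384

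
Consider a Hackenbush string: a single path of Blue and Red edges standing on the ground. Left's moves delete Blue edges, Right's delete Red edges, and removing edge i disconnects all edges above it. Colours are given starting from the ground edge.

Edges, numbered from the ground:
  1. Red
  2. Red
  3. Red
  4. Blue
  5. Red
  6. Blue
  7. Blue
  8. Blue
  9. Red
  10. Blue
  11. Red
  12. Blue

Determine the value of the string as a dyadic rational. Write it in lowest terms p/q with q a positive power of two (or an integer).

-1301/512

Recurse on prefixes of the 12-edge string Red Red Red Blue Red Blue Blue Blue Red Blue Red Blue:
step 1: add Red to get R; options L={ · } R={ 0 } => -1
step 2: add Red to get RR; options L={ · } R={ -1, 0 } => -2
step 3: add Red to get RRR; options L={ · } R={ -2, -1, 0 } => -3
step 4: add Blue to get RRRB; options L={ -3 } R={ -2, -1, 0 } => -5/2
step 5: add Red to get RRRBR; options L={ -3 } R={ -5/2, -2, -1, 0 } => -11/4
step 6: add Blue to get RRRBRB; options L={ -3, -11/4 } R={ -5/2, -2, -1, 0 } => -21/8
step 7: add Blue to get RRRBRBB; options L={ -3, -11/4, -21/8 } R={ -5/2, -2, -1, 0 } => -41/16
step 8: add Blue to get RRRBRBBB; options L={ -3, -11/4, -21/8, -41/16 } R={ -5/2, -2, -1, 0 } => -81/32
step 9: add Red to get RRRBRBBBR; options L={ -3, -11/4, -21/8, -41/16 } R={ -81/32, -5/2, -2, -1, 0 } => -163/64
step 10: add Blue to get RRRBRBBBRB; options L={ -3, -11/4, -21/8, -41/16, -163/64 } R={ -81/32, -5/2, -2, -1, 0 } => -325/128
step 11: add Red to get RRRBRBBBRBR; options L={ -3, -11/4, -21/8, -41/16, -163/64 } R={ -325/128, -81/32, -5/2, -2, -1, 0 } => -651/256
step 12: add Blue to get RRRBRBBBRBRB; options L={ -3, -11/4, -21/8, -41/16, -163/64, -651/256 } R={ -325/128, -81/32, -5/2, -2, -1, 0 } => -1301/512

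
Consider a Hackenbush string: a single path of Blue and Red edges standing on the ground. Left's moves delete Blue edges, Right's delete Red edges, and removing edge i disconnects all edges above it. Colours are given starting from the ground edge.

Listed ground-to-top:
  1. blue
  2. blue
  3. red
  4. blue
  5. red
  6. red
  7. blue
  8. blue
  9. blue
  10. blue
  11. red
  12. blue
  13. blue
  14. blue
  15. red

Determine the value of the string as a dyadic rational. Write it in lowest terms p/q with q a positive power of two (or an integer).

Build G(s[:k]) for k = 1..15, string s = blue blue red blue red red blue blue blue blue red blue blue blue red.
G(b) = { 0 | · } gives 1
G(bb) = { 0 1 | · } gives 2
G(bbr) = { 0 1 | 2 } gives 3/2
G(bbrb) = { 0 1 3/2 | 2 } gives 7/4
G(bbrbr) = { 0 1 3/2 | 7/4 2 } gives 13/8
G(bbrbrr) = { 0 1 3/2 | 13/8 7/4 2 } gives 25/16
G(bbrbrrb) = { 0 1 3/2 25/16 | 13/8 7/4 2 } gives 51/32
G(bbrbrrbb) = { 0 1 3/2 25/16 51/32 | 13/8 7/4 2 } gives 103/64
G(bbrbrrbbb) = { 0 1 3/2 25/16 51/32 103/64 | 13/8 7/4 2 } gives 207/128
G(bbrbrrbbbb) = { 0 1 3/2 25/16 51/32 103/64 207/128 | 13/8 7/4 2 } gives 415/256
G(bbrbrrbbbbr) = { 0 1 3/2 25/16 51/32 103/64 207/128 | 415/256 13/8 7/4 2 } gives 829/512
G(bbrbrrbbbbrb) = { 0 1 3/2 25/16 51/32 103/64 207/128 829/512 | 415/256 13/8 7/4 2 } gives 1659/1024
G(bbrbrrbbbbrbb) = { 0 1 3/2 25/16 51/32 103/64 207/128 829/512 1659/1024 | 415/256 13/8 7/4 2 } gives 3319/2048
G(bbrbrrbbbbrbbb) = { 0 1 3/2 25/16 51/32 103/64 207/128 829/512 1659/1024 3319/2048 | 415/256 13/8 7/4 2 } gives 6639/4096
G(bbrbrrbbbbrbbbr) = { 0 1 3/2 25/16 51/32 103/64 207/128 829/512 1659/1024 3319/2048 | 6639/4096 415/256 13/8 7/4 2 } gives 13277/8192

13277/8192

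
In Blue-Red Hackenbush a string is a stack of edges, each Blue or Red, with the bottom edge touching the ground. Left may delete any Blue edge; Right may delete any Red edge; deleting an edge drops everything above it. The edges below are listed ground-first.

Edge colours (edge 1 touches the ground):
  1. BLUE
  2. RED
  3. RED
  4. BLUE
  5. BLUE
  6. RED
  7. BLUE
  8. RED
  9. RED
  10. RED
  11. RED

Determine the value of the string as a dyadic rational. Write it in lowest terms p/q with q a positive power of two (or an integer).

417/1024

Recurse on prefixes of the 11-edge string BLUE RED RED BLUE BLUE RED BLUE RED RED RED RED:
G(B) = { 0 | ∅ } so 1
G(BR) = { 0 | 1 } so 1/2
G(BRR) = { 0 | 1/2 1 } so 1/4
G(BRRB) = { 0 1/4 | 1/2 1 } so 3/8
G(BRRBB) = { 0 1/4 3/8 | 1/2 1 } so 7/16
G(BRRBBR) = { 0 1/4 3/8 | 7/16 1/2 1 } so 13/32
G(BRRBBRB) = { 0 1/4 3/8 13/32 | 7/16 1/2 1 } so 27/64
G(BRRBBRBR) = { 0 1/4 3/8 13/32 | 27/64 7/16 1/2 1 } so 53/128
G(BRRBBRBRR) = { 0 1/4 3/8 13/32 | 53/128 27/64 7/16 1/2 1 } so 105/256
G(BRRBBRBRRR) = { 0 1/4 3/8 13/32 | 105/256 53/128 27/64 7/16 1/2 1 } so 209/512
G(BRRBBRBRRRR) = { 0 1/4 3/8 13/32 | 209/512 105/256 53/128 27/64 7/16 1/2 1 } so 417/1024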